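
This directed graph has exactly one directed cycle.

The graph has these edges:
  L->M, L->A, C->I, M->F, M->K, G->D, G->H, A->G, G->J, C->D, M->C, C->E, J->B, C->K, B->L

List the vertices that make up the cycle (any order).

A, B, G, J, L

DFS with gray/black marking from L:
L gray
  M gray
    K gray
    K black
    F gray
    F black
    C gray
      C→K: K black — skip
      D gray
      D black
      I gray
      I black
      E gray
      E black
    C black
  M black
  A gray
    G gray
      H gray
      H black
      J gray
        B gray
          B→L: L is gray → back edge
Back edge closes the cycle L → A → G → J → B → L; its vertices are {A, B, G, J, L}.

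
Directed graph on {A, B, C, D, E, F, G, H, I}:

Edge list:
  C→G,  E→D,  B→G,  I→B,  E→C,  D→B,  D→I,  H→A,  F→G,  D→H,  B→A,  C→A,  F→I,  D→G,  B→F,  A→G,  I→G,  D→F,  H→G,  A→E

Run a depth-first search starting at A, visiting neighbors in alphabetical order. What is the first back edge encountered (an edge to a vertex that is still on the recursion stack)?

C->A

DFS from A (visiting neighbors in alphabetical order); mark gray on enter, black on exit:
A gray
  E gray
    C gray
      C→A: A is gray → back edge
First back edge: C → A.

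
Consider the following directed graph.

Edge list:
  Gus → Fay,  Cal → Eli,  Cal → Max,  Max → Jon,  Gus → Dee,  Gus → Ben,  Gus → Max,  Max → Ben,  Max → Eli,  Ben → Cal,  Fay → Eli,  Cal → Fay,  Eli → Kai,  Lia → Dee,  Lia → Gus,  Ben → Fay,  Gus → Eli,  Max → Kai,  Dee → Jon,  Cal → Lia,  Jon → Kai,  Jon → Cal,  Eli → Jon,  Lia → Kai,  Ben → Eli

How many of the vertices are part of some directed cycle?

A vertex is on a directed cycle iff it belongs to a strongly connected component of size ≥ 2 (or has a self-loop).
The vertices on cycles are {Ben, Cal, Dee, Eli, Fay, Gus, Jon, Lia, Max} — 9 in total.

9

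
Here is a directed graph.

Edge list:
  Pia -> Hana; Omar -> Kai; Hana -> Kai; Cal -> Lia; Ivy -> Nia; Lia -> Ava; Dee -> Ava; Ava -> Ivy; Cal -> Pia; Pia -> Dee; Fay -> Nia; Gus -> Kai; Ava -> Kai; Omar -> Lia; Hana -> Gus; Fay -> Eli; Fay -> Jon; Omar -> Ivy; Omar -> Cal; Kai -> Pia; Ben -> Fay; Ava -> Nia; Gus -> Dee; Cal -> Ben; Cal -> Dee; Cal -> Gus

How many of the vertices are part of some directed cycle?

6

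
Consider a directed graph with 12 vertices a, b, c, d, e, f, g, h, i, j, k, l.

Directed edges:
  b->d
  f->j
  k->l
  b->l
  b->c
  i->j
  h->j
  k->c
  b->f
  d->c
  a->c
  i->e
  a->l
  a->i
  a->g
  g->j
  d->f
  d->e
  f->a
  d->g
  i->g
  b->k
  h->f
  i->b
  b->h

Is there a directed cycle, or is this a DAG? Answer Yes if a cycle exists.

DFS with white/gray/black marking, starting from k:
k gray
  l gray
  l black
  c gray
  c black
k black
a gray
  i gray
    b gray
      b→c: c black — skip
      b→k: k black — skip
      f gray
        j gray
        j black
        f→a: a is gray → back edge
Back edge found, so a cycle exists: a → i → b → f → a.

Yes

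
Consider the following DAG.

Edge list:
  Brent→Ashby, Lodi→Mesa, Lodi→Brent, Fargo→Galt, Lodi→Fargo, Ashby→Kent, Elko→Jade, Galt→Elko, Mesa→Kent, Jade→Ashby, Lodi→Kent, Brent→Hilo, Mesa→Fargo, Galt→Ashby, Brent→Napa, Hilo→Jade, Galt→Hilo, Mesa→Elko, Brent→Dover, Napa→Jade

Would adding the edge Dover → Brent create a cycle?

Adding Dover→Brent creates a cycle iff Brent can already reach Dover.
Path from Brent: Brent → Dover.
So Brent → … → Dover → Brent is a cycle.

Yes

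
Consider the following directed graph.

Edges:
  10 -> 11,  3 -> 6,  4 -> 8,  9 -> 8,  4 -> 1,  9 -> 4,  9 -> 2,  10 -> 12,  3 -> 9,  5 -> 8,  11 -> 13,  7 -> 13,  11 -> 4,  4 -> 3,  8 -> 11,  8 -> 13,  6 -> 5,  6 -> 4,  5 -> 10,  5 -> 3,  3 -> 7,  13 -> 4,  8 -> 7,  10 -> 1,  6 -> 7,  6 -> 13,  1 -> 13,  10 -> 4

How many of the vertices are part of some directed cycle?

11

A vertex is on a directed cycle iff it belongs to a strongly connected component of size ≥ 2 (or has a self-loop).
The vertices on cycles are {1, 3, 4, 5, 6, 7, 8, 9, 10, 11, 13} — 11 in total.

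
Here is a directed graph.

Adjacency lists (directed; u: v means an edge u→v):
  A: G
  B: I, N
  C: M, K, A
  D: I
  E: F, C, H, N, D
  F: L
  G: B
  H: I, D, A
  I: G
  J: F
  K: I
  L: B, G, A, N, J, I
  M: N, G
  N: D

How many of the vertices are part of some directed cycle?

A vertex is on a directed cycle iff it belongs to a strongly connected component of size ≥ 2 (or has a self-loop).
The vertices on cycles are {B, D, F, G, I, J, L, N} — 8 in total.

8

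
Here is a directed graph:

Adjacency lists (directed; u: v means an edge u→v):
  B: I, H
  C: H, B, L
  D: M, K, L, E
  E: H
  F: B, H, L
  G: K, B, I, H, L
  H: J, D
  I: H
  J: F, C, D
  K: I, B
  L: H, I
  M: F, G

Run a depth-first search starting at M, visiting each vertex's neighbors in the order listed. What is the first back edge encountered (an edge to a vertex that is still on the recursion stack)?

J->F

DFS from M (visiting each vertex's neighbors in the order listed); mark gray on enter, black on exit:
M gray
  F gray
    B gray
      I gray
        H gray
          J gray
            J→F: F is gray → back edge
First back edge: J → F.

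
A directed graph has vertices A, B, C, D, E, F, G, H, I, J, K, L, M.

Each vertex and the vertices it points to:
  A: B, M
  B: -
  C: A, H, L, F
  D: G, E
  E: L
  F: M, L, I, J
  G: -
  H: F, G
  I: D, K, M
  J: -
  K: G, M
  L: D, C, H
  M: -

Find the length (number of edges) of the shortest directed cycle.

For each vertex v, BFS finds the shortest path from v back to v.
The shortest such closed walk is C → L → C, length 2.

2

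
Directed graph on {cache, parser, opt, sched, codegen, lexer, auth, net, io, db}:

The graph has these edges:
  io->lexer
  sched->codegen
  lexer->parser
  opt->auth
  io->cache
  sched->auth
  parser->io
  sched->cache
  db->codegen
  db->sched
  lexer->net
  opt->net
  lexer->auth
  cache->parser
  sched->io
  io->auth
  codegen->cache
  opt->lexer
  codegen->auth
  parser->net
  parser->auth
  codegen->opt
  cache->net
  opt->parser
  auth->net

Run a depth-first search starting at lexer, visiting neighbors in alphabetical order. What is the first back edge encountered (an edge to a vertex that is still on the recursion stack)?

cache→parser

DFS from lexer (visiting neighbors in alphabetical order); mark gray on enter, black on exit:
lexer gray
  auth gray
    net gray
    net black
  auth black
  lexer→net: net black — skip
  parser gray
    parser→auth: auth black — skip
    io gray
      io→auth: auth black — skip
      cache gray
        cache→net: net black — skip
        cache→parser: parser is gray → back edge
First back edge: cache → parser.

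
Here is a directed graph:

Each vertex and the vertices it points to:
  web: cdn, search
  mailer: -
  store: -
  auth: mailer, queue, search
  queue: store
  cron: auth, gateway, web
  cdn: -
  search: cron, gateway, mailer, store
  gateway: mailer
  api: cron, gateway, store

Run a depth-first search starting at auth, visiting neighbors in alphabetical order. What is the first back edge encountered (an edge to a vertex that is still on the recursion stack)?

DFS from auth (visiting neighbors in alphabetical order); mark gray on enter, black on exit:
auth gray
  mailer gray
  mailer black
  queue gray
    store gray
    store black
  queue black
  search gray
    cron gray
      cron→auth: auth is gray → back edge
First back edge: cron → auth.

cron->auth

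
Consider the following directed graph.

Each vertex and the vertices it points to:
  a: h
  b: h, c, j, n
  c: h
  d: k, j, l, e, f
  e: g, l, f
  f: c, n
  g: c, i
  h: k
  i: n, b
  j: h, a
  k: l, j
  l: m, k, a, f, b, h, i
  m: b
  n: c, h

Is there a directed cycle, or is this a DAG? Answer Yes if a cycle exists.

DFS with white/gray/black marking, starting from m:
m gray
  b gray
    h gray
      k gray
        l gray
          l→m: m is gray → back edge
Back edge found, so a cycle exists: m → b → h → k → l → m.

Yes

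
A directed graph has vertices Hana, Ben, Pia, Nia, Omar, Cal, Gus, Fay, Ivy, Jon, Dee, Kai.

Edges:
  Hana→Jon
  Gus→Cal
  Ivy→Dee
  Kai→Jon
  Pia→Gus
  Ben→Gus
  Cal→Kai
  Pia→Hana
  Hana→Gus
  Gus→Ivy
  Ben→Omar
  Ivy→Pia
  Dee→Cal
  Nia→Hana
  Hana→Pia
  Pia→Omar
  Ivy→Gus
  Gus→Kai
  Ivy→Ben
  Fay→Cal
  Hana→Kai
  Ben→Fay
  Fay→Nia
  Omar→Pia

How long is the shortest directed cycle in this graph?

2

For each vertex v, BFS finds the shortest path from v back to v.
The shortest such closed walk is Ivy → Gus → Ivy, length 2.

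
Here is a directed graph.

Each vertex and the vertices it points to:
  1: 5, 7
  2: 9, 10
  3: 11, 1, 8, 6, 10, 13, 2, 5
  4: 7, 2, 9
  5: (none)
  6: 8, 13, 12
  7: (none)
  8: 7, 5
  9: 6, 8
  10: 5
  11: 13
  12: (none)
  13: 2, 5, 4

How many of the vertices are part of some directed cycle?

5

A vertex is on a directed cycle iff it belongs to a strongly connected component of size ≥ 2 (or has a self-loop).
The vertices on cycles are {2, 4, 6, 9, 13} — 5 in total.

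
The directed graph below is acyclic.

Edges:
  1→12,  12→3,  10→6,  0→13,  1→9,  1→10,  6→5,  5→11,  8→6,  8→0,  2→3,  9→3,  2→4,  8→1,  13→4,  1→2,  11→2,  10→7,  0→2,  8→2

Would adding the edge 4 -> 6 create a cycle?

Yes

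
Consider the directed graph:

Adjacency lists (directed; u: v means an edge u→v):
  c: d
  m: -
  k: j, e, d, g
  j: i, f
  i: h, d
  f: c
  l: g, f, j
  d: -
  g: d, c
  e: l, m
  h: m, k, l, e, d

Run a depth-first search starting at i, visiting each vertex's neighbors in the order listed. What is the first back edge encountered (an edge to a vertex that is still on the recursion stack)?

j->i

DFS from i (visiting each vertex's neighbors in the order listed); mark gray on enter, black on exit:
i gray
  h gray
    m gray
    m black
    k gray
      j gray
        j→i: i is gray → back edge
First back edge: j → i.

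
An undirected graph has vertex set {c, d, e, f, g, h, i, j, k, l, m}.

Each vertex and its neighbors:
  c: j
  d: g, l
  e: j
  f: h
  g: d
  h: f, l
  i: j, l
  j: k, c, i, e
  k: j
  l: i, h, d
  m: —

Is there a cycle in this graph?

DFS, tracking each vertex's parent; an edge to a visited non-parent vertex closes a cycle.
Start from l:
visit l (parent –)
  visit i (parent l)
    visit j (parent i)
      visit k (parent j)
        k–j: parent, skip
      visit c (parent j)
        c–j: parent, skip
      j–i: parent, skip
      visit e (parent j)
        e–j: parent, skip
    i–l: parent, skip
  visit h (parent l)
    visit f (parent h)
      f–h: parent, skip
    h–l: parent, skip
  visit d (parent l)
    visit g (parent d)
      g–d: parent, skip
    d–l: parent, skip
visit m (parent –)
No non-parent visited neighbor found — the graph is a forest.

No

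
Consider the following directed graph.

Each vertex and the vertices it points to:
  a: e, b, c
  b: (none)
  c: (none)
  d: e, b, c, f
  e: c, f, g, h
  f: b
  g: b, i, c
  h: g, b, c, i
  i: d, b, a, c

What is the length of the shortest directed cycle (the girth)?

4

For each vertex v, BFS finds the shortest path from v back to v.
The shortest such closed walk is h → i → d → e → h, length 4.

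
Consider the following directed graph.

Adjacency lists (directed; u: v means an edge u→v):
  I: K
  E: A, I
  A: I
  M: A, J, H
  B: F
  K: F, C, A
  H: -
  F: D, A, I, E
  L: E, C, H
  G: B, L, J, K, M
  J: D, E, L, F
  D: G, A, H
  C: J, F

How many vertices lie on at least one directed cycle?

A vertex is on a directed cycle iff it belongs to a strongly connected component of size ≥ 2 (or has a self-loop).
The vertices on cycles are {A, B, C, D, E, F, G, I, J, K, L, M} — 12 in total.

12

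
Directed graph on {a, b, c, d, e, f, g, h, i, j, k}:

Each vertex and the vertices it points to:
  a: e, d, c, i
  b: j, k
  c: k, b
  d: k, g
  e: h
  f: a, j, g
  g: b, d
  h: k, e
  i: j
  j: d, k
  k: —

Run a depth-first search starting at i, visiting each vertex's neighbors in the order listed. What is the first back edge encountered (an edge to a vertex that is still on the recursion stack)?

DFS from i (visiting each vertex's neighbors in the order listed); mark gray on enter, black on exit:
i gray
  j gray
    d gray
      k gray
      k black
      g gray
        b gray
          b→j: j is gray → back edge
First back edge: b → j.

b->j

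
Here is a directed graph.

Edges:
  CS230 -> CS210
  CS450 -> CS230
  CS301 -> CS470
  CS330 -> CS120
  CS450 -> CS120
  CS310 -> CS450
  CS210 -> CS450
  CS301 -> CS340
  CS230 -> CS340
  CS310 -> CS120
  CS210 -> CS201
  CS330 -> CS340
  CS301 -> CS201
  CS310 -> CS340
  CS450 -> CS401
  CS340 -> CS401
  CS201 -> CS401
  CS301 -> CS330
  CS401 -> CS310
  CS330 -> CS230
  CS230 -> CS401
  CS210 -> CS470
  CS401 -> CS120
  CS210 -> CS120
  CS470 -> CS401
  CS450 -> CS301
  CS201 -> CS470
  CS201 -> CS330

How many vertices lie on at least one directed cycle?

10

A vertex is on a directed cycle iff it belongs to a strongly connected component of size ≥ 2 (or has a self-loop).
The vertices on cycles are {CS201, CS210, CS230, CS301, CS310, CS330, CS340, CS401, CS450, CS470} — 10 in total.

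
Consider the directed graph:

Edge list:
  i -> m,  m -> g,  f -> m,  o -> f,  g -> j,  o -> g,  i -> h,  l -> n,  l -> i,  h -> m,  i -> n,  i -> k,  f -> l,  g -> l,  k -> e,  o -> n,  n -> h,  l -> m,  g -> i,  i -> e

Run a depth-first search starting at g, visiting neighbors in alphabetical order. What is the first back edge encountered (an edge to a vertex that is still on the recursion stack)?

DFS from g (visiting neighbors in alphabetical order); mark gray on enter, black on exit:
g gray
  i gray
    e gray
    e black
    h gray
      m gray
        m→g: g is gray → back edge
First back edge: m → g.

m→g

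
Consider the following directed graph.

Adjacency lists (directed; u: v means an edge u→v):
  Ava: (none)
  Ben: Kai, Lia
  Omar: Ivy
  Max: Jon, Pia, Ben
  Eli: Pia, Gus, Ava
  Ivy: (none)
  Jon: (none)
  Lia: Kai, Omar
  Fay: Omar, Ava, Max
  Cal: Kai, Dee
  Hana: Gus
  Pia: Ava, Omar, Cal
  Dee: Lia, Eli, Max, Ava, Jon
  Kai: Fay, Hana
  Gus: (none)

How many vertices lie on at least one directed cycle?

9

A vertex is on a directed cycle iff it belongs to a strongly connected component of size ≥ 2 (or has a self-loop).
The vertices on cycles are {Ben, Cal, Dee, Eli, Fay, Kai, Lia, Max, Pia} — 9 in total.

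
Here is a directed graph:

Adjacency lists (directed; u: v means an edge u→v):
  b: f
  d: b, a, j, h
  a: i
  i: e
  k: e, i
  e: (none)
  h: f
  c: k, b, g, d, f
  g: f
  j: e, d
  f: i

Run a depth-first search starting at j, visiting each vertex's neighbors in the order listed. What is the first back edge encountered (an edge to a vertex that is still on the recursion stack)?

d→j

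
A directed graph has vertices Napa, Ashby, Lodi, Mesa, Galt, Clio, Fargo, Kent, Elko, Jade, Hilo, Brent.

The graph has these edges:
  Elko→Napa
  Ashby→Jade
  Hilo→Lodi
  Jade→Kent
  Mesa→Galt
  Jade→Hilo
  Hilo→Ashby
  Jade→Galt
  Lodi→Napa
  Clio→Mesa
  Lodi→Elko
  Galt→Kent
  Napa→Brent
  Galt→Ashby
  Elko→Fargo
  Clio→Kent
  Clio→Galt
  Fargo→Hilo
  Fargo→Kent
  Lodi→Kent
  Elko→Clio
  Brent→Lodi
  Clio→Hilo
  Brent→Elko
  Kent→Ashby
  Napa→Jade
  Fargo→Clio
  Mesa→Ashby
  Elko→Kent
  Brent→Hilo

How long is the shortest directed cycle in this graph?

3

For each vertex v, BFS finds the shortest path from v back to v.
The shortest such closed walk is Elko → Napa → Brent → Elko, length 3.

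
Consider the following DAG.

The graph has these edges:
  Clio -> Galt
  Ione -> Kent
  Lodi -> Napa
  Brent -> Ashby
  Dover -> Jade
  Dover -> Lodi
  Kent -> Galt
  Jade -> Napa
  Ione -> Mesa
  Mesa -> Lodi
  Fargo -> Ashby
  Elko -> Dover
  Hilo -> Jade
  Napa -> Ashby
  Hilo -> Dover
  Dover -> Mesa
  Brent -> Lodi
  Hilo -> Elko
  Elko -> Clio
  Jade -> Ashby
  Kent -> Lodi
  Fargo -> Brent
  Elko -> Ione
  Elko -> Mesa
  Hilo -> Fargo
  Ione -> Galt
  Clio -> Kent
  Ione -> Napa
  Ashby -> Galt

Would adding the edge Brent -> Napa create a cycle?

No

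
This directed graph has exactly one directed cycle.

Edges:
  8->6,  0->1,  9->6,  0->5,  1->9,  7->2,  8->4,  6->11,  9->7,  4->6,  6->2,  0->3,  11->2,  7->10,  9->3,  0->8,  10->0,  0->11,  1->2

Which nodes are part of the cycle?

0, 1, 7, 9, 10

DFS with gray/black marking from 0:
0 gray
  3 gray
  3 black
  11 gray
    2 gray
    2 black
  11 black
  5 gray
  5 black
  1 gray
    1→2: 2 black — skip
    9 gray
      7 gray
        7→2: 2 black — skip
        10 gray
          10→0: 0 is gray → back edge
Back edge closes the cycle 0 → 1 → 9 → 7 → 10 → 0; its vertices are {0, 1, 7, 9, 10}.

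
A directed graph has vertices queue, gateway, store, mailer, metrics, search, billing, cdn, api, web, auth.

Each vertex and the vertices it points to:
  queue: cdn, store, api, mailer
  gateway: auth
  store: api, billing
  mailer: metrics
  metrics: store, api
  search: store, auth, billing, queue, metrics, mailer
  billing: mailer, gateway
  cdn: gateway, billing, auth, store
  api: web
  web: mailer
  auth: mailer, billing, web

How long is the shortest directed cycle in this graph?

3

For each vertex v, BFS finds the shortest path from v back to v.
The shortest such closed walk is gateway → auth → billing → gateway, length 3.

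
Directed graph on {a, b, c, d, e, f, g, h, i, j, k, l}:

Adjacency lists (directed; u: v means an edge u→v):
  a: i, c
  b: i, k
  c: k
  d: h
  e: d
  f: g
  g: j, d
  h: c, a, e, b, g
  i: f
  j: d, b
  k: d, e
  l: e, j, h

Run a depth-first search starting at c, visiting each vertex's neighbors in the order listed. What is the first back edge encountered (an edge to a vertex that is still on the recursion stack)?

DFS from c (visiting each vertex's neighbors in the order listed); mark gray on enter, black on exit:
c gray
  k gray
    d gray
      h gray
        h→c: c is gray → back edge
First back edge: h → c.

h->c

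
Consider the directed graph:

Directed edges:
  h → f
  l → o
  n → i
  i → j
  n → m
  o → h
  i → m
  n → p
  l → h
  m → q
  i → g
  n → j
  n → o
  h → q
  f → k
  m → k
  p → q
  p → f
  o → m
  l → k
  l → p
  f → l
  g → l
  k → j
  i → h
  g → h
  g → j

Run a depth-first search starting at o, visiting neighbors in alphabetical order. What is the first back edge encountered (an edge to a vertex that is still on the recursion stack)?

l→h

DFS from o (visiting neighbors in alphabetical order); mark gray on enter, black on exit:
o gray
  h gray
    f gray
      k gray
        j gray
        j black
      k black
      l gray
        l→h: h is gray → back edge
First back edge: l → h.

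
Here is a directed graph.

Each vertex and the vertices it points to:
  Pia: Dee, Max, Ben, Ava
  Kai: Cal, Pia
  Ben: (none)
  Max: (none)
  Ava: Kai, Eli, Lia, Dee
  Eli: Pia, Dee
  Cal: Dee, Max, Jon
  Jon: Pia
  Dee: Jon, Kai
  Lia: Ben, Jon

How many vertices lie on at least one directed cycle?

8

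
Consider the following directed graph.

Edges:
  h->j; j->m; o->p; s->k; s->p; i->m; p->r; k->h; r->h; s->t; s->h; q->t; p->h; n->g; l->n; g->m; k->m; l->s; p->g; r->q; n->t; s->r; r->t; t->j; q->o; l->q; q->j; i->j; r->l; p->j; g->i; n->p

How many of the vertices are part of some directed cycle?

7

A vertex is on a directed cycle iff it belongs to a strongly connected component of size ≥ 2 (or has a self-loop).
The vertices on cycles are {l, n, o, p, q, r, s} — 7 in total.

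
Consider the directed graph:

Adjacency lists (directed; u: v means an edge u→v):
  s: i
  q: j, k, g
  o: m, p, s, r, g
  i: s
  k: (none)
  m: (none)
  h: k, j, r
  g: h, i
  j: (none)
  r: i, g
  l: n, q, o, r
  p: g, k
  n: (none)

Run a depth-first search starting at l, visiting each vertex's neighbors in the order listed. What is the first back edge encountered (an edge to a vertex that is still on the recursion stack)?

s→i

DFS from l (visiting each vertex's neighbors in the order listed); mark gray on enter, black on exit:
l gray
  n gray
  n black
  q gray
    j gray
    j black
    k gray
    k black
    g gray
      h gray
        h→k: k black — skip
        h→j: j black — skip
        r gray
          i gray
            s gray
              s→i: i is gray → back edge
First back edge: s → i.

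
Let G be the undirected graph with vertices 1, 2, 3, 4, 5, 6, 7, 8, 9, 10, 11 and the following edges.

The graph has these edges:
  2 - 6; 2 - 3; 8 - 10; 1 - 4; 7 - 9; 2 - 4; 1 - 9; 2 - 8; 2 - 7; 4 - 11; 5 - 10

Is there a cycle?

DFS, tracking each vertex's parent; an edge to a visited non-parent vertex closes a cycle.
Start from 2:
visit 2 (parent –)
  visit 8 (parent 2)
    visit 10 (parent 8)
      visit 5 (parent 10)
        5–10: parent, skip
      10–8: parent, skip
    8–2: parent, skip
  visit 4 (parent 2)
    visit 11 (parent 4)
      11–4: parent, skip
    4–2: parent, skip
    visit 1 (parent 4)
      visit 9 (parent 1)
        9–1: parent, skip
        visit 7 (parent 9)
          7–9: parent, skip
          7–2: 2 visited and ≠ parent → cycle
Cycle: 2 – 4 – 1 – 9 – 7 – 2.

Yes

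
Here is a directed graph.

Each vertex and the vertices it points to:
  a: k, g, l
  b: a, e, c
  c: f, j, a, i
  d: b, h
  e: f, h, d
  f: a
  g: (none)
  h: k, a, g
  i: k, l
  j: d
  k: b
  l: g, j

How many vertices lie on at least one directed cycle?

A vertex is on a directed cycle iff it belongs to a strongly connected component of size ≥ 2 (or has a self-loop).
The vertices on cycles are {a, b, c, d, e, f, h, i, j, k, l} — 11 in total.

11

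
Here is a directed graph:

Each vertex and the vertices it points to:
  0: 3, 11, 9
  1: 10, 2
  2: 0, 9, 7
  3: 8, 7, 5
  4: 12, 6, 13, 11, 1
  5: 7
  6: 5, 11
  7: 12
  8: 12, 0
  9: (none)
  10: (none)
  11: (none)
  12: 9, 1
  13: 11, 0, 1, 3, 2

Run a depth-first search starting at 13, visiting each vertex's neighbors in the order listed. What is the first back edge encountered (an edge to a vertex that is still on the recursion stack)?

DFS from 13 (visiting each vertex's neighbors in the order listed); mark gray on enter, black on exit:
13 gray
  11 gray
  11 black
  0 gray
    3 gray
      8 gray
        12 gray
          9 gray
          9 black
          1 gray
            10 gray
            10 black
            2 gray
              2→0: 0 is gray → back edge
First back edge: 2 → 0.

2→0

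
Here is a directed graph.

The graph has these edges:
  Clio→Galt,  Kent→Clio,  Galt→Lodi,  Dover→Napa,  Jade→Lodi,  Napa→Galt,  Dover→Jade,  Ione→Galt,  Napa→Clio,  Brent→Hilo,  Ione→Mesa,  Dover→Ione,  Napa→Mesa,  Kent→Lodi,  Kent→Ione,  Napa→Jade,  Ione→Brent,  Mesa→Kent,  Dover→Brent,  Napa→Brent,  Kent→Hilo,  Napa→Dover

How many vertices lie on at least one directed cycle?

5

A vertex is on a directed cycle iff it belongs to a strongly connected component of size ≥ 2 (or has a self-loop).
The vertices on cycles are {Ione, Kent, Mesa, Napa, Dover} — 5 in total.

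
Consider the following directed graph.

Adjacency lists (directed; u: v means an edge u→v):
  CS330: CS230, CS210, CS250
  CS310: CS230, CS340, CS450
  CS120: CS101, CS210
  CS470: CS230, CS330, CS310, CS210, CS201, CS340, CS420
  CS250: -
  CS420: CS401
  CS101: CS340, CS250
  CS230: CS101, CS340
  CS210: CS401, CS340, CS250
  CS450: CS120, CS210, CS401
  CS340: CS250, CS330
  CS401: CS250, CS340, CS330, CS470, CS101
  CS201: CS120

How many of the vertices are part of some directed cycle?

A vertex is on a directed cycle iff it belongs to a strongly connected component of size ≥ 2 (or has a self-loop).
The vertices on cycles are {CS101, CS120, CS201, CS210, CS230, CS310, CS330, CS340, CS401, CS420, CS450, CS470} — 12 in total.

12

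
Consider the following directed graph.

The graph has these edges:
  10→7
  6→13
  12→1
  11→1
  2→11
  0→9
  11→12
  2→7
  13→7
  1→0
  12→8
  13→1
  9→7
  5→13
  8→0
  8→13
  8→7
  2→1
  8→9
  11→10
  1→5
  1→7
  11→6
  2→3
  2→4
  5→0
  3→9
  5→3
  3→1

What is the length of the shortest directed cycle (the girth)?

3

For each vertex v, BFS finds the shortest path from v back to v.
The shortest such closed walk is 1 → 5 → 13 → 1, length 3.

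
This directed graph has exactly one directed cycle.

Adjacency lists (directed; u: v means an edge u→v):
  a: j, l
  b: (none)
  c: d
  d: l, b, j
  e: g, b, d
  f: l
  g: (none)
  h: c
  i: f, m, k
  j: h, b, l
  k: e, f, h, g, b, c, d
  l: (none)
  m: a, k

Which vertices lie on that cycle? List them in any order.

c, d, h, j

DFS with gray/black marking from h:
h gray
  c gray
    d gray
      l gray
      l black
      b gray
      b black
      j gray
        j→h: h is gray → back edge
Back edge closes the cycle h → c → d → j → h; its vertices are {c, d, h, j}.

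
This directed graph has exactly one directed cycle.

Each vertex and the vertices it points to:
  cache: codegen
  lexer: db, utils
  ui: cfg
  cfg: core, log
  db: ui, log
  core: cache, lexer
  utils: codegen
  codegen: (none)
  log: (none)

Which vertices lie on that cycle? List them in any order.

db, ui, cfg, core, lexer

DFS with gray/black marking from core:
core gray
  cache gray
    codegen gray
    codegen black
  cache black
  lexer gray
    db gray
      ui gray
        cfg gray
          cfg→core: core is gray → back edge
Back edge closes the cycle core → lexer → db → ui → cfg → core; its vertices are {db, ui, cfg, core, lexer}.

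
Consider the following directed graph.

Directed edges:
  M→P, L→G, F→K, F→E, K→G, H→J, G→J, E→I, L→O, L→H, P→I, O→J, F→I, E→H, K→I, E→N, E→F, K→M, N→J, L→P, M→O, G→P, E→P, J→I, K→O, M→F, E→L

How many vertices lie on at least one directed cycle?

A vertex is on a directed cycle iff it belongs to a strongly connected component of size ≥ 2 (or has a self-loop).
The vertices on cycles are {E, F, K, M} — 4 in total.

4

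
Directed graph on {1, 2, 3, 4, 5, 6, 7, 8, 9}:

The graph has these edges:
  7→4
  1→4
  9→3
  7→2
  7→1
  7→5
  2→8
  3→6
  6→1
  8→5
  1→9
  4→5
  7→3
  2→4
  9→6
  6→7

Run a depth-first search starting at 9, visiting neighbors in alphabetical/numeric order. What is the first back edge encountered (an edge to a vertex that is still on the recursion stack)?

1->9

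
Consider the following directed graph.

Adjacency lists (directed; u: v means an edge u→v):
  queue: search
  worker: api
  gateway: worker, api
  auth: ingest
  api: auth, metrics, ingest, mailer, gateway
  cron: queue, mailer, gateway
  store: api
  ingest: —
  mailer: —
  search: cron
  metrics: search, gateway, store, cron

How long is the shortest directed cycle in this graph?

2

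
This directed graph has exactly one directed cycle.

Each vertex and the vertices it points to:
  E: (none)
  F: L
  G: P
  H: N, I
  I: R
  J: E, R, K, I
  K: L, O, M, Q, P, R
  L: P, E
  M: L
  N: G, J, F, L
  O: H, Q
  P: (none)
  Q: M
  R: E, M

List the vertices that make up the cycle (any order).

H, J, K, N, O

DFS with gray/black marking from H:
H gray
  N gray
    G gray
      P gray
      P black
    G black
    J gray
      E gray
      E black
      R gray
        R→E: E black — skip
        M gray
          L gray
            L→P: P black — skip
            L→E: E black — skip
          L black
        M black
      R black
      K gray
        K→L: L black — skip
        O gray
          O→H: H is gray → back edge
Back edge closes the cycle H → N → J → K → O → H; its vertices are {H, J, K, N, O}.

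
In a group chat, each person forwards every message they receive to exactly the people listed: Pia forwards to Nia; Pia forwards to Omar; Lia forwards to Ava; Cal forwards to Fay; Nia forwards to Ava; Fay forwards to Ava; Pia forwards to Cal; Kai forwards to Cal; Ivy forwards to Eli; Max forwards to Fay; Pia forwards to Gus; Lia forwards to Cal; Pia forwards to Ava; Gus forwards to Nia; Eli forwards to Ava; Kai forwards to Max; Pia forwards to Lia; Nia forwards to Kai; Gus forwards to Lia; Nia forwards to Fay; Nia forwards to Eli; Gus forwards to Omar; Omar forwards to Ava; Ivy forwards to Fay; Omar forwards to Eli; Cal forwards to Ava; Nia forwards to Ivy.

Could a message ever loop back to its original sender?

DFS with white/gray/black marking, starting from Nia:
Nia gray
  Ivy gray
    Eli gray
      Ava gray
      Ava black
    Eli black
    Fay gray
      Fay→Ava: Ava black — skip
    Fay black
  Ivy black
  Nia→Fay: Fay black — skip
  Nia→Eli: Eli black — skip
  Kai gray
    Max gray
      Max→Fay: Fay black — skip
    Max black
    Cal gray
      Cal→Ava: Ava black — skip
      Cal→Fay: Fay black — skip
    Cal black
  Kai black
  Nia→Ava: Ava black — skip
Nia black
Lia gray
  Lia→Cal: Cal black — skip
  Lia→Ava: Ava black — skip
Lia black
Omar gray
  Omar→Ava: Ava black — skip
  Omar→Eli: Eli black — skip
Omar black
Pia gray
  Pia→Lia: Lia black — skip
  Pia→Omar: Omar black — skip
  Pia→Cal: Cal black — skip
  Pia→Nia: Nia black — skip
  Gus gray
    Gus→Nia: Nia black — skip
    Gus→Lia: Lia black — skip
    Gus→Omar: Omar black — skip
  Gus black
  Pia→Ava: Ava black — skip
Pia black
Every edge goes to a white or black vertex — no back edge, so the graph is acyclic.

No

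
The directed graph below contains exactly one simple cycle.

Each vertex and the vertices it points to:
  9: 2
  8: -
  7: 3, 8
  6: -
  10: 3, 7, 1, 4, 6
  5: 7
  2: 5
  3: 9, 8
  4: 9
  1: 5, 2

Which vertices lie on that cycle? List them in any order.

2, 3, 5, 7, 9

DFS with gray/black marking from 2:
2 gray
  5 gray
    7 gray
      3 gray
        9 gray
          9→2: 2 is gray → back edge
Back edge closes the cycle 2 → 5 → 7 → 3 → 9 → 2; its vertices are {2, 3, 5, 7, 9}.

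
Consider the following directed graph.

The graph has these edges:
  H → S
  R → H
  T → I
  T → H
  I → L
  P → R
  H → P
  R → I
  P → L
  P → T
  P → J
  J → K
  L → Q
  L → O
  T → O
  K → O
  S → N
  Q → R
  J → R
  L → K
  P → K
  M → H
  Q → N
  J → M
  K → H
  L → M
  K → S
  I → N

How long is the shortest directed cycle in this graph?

For each vertex v, BFS finds the shortest path from v back to v.
The shortest such closed walk is P → K → H → P, length 3.

3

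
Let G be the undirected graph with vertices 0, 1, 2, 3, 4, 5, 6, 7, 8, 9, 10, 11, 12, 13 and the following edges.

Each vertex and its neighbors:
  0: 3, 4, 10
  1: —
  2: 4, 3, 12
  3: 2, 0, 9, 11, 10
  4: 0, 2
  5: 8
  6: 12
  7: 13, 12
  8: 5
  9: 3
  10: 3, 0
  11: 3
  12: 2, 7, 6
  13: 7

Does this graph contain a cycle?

Yes

DFS, tracking each vertex's parent; an edge to a visited non-parent vertex closes a cycle.
Start from 0:
visit 0 (parent –)
  visit 3 (parent 0)
    visit 2 (parent 3)
      visit 4 (parent 2)
        4–0: 0 visited and ≠ parent → cycle
Cycle: 0 – 3 – 2 – 4 – 0.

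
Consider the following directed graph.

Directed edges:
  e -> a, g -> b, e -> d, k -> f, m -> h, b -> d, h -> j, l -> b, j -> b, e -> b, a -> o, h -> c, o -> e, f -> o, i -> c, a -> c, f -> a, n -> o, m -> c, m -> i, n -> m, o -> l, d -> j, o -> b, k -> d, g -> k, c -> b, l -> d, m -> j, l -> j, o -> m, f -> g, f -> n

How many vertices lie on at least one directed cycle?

9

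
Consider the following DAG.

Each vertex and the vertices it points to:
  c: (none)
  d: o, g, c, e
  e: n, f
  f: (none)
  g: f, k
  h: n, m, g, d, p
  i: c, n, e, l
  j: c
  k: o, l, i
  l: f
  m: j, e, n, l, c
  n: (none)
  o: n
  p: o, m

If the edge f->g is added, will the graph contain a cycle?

Adding f→g creates a cycle iff g can already reach f.
Path from g: g → f.
So g → … → f → g is a cycle.

Yes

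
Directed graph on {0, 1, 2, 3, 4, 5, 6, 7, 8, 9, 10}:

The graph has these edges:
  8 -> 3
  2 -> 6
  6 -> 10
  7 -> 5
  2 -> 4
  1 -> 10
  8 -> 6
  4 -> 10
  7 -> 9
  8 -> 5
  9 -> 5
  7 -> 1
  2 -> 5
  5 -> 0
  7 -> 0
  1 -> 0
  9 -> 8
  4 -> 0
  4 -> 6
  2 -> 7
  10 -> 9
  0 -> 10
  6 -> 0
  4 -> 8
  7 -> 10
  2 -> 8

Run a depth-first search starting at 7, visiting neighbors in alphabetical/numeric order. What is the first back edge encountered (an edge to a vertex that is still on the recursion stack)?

5->0

DFS from 7 (visiting neighbors in alphabetical/numeric order); mark gray on enter, black on exit:
7 gray
  0 gray
    10 gray
      9 gray
        5 gray
          5→0: 0 is gray → back edge
First back edge: 5 → 0.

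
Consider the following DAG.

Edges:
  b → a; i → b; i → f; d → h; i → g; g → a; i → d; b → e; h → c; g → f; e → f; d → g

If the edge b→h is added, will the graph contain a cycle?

No

Adding b→h creates a cycle iff h can already reach b.
Explore from h: no path reaches b. The graph stays acyclic.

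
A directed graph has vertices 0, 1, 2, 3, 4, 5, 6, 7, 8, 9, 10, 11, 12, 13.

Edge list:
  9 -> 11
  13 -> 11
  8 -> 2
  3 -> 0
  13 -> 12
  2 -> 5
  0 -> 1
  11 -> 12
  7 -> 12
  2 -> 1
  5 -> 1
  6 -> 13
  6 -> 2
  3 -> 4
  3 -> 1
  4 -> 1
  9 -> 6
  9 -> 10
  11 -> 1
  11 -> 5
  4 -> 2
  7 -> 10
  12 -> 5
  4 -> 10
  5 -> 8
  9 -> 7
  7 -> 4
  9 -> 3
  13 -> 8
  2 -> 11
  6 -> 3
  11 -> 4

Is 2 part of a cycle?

2 is on a cycle iff 2 can reach itself via ≥1 edge.
2 → 5 → 8 → 2 — yes.

Yes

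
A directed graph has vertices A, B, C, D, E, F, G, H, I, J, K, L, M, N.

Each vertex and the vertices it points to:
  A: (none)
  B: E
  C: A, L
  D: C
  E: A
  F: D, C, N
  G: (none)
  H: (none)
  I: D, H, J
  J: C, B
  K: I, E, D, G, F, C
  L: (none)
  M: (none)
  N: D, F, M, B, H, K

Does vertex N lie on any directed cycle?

N is on a cycle iff N can reach itself via ≥1 edge.
N → F → N — yes.

Yes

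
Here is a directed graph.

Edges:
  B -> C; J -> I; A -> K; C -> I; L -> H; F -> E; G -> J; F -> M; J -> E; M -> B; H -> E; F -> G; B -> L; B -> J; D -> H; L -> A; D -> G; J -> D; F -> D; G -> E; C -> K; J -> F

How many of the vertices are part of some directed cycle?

A vertex is on a directed cycle iff it belongs to a strongly connected component of size ≥ 2 (or has a self-loop).
The vertices on cycles are {B, D, F, G, J, M} — 6 in total.

6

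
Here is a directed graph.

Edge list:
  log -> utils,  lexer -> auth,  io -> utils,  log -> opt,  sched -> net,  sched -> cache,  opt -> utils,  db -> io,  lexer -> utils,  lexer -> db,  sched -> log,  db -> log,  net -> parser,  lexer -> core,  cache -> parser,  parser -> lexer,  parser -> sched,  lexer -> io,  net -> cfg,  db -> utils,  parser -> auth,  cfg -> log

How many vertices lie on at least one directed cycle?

A vertex is on a directed cycle iff it belongs to a strongly connected component of size ≥ 2 (or has a self-loop).
The vertices on cycles are {net, cache, sched, parser} — 4 in total.

4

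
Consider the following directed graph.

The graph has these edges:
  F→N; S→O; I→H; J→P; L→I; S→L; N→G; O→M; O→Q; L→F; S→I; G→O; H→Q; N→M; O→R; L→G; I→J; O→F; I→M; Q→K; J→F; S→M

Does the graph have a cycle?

Yes

DFS with white/gray/black marking, starting from K:
K gray
K black
F gray
  N gray
    G gray
      O gray
        R gray
        R black
        M gray
        M black
        Q gray
          Q→K: K black — skip
        Q black
        O→F: F is gray → back edge
Back edge found, so a cycle exists: F → N → G → O → F.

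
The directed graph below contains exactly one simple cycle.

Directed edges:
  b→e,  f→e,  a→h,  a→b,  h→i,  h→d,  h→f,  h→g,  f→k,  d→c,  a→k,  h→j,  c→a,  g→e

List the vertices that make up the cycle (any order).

a, c, d, h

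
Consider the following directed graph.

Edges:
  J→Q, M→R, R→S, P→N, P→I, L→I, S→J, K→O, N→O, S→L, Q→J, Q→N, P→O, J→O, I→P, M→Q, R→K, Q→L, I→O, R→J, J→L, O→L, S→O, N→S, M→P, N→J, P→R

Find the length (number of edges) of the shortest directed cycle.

For each vertex v, BFS finds the shortest path from v back to v.
The shortest such closed walk is Q → J → Q, length 2.

2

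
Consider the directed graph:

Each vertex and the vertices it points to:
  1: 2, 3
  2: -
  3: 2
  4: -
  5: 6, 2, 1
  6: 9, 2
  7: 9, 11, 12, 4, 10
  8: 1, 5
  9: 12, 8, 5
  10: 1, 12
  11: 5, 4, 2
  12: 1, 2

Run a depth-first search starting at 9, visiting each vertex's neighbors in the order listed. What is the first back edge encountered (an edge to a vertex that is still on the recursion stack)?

DFS from 9 (visiting each vertex's neighbors in the order listed); mark gray on enter, black on exit:
9 gray
  12 gray
    1 gray
      2 gray
      2 black
      3 gray
        3→2: 2 black — skip
      3 black
    1 black
    12→2: 2 black — skip
  12 black
  8 gray
    8→1: 1 black — skip
    5 gray
      6 gray
        6→9: 9 is gray → back edge
First back edge: 6 → 9.

6->9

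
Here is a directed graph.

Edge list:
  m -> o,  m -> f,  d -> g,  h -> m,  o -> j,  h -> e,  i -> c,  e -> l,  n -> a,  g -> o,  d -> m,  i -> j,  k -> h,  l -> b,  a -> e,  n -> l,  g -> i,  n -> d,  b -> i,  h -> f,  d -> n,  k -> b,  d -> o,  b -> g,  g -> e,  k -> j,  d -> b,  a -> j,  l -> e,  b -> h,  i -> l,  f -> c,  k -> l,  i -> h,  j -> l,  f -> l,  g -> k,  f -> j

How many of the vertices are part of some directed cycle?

13

A vertex is on a directed cycle iff it belongs to a strongly connected component of size ≥ 2 (or has a self-loop).
The vertices on cycles are {b, d, e, f, g, h, i, j, k, l, m, n, o} — 13 in total.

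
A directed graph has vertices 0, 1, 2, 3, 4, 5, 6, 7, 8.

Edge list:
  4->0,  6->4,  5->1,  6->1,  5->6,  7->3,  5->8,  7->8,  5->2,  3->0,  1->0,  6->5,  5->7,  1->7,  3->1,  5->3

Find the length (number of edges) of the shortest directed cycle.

For each vertex v, BFS finds the shortest path from v back to v.
The shortest such closed walk is 5 → 6 → 5, length 2.

2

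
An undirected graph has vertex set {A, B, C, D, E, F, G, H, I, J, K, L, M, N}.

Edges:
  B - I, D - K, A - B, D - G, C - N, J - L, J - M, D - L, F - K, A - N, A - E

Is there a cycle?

No

DFS, tracking each vertex's parent; an edge to a visited non-parent vertex closes a cycle.
Start from M:
visit M (parent –)
  visit J (parent M)
    visit L (parent J)
      visit D (parent L)
        visit G (parent D)
          G–D: parent, skip
        D–L: parent, skip
        visit K (parent D)
          K–D: parent, skip
          visit F (parent K)
            F–K: parent, skip
      L–J: parent, skip
    J–M: parent, skip
visit A (parent –)
  visit B (parent A)
    visit I (parent B)
      I–B: parent, skip
    B–A: parent, skip
  visit N (parent A)
    visit C (parent N)
      C–N: parent, skip
    N–A: parent, skip
  visit E (parent A)
    E–A: parent, skip
visit H (parent –)
No non-parent visited neighbor found — the graph is a forest.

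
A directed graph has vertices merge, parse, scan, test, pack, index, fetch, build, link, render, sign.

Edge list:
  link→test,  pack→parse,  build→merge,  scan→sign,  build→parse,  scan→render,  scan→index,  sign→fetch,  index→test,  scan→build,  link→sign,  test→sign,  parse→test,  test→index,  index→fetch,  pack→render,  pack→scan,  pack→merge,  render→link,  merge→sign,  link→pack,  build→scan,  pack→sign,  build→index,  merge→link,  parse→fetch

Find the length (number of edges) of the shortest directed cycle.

2

For each vertex v, BFS finds the shortest path from v back to v.
The shortest such closed walk is scan → build → scan, length 2.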